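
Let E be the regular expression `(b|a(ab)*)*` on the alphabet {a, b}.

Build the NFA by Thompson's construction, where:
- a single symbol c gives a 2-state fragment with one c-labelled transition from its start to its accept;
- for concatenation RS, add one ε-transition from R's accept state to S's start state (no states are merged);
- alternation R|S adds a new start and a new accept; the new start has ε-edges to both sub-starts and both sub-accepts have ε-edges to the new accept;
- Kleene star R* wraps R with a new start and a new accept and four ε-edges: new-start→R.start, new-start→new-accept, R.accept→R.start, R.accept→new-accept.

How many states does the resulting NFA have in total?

14

Building bottom-up:
Each of the 4 symbol leaves contributes a 2-state fragment.
  ab → 4 states
  (ab)* → 6 states
  a(ab)* → 8 states
  b|a(ab)* → 12 states
  (b|a(ab)*)* → 14 states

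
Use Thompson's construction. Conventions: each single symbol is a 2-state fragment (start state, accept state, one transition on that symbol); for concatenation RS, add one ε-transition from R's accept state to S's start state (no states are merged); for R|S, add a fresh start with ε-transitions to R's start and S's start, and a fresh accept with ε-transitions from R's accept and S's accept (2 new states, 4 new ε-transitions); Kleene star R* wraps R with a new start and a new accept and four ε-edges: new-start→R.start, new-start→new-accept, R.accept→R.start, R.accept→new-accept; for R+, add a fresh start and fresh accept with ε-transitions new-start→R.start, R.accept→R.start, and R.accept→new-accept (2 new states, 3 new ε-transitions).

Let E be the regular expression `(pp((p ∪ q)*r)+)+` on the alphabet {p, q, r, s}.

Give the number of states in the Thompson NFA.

18

Per subexpression:
Each of the 5 symbol leaves contributes a 2-state fragment.
  p ∪ q → 6 states
  (p ∪ q)* → 8 states
  (p ∪ q)*r → 10 states
  ((p ∪ q)*r)+ → 12 states
  pp((p ∪ q)*r)+ → 16 states
  (pp((p ∪ q)*r)+)+ → 18 states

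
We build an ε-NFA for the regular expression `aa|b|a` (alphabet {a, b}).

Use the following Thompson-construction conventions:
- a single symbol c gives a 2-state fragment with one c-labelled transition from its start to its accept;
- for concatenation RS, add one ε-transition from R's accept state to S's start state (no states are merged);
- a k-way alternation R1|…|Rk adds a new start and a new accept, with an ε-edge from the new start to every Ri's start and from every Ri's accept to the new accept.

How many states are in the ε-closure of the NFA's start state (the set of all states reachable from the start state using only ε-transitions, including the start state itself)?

Let C(F) = |ε-closure(F.start)| within fragment F, and note whether F accepts ε. Symbol fragments have C = 1 and do not accept ε. Then:
  aa : |ε-closure| equals the left operand's closure size = 1 (its accept is not ε-reachable, so the closure stops there)
  aa|b|a : |ε-closure| = 1 + 1 + 1 + 1 = 4 (the new accept is not ε-reachable since no branch accepts ε)

4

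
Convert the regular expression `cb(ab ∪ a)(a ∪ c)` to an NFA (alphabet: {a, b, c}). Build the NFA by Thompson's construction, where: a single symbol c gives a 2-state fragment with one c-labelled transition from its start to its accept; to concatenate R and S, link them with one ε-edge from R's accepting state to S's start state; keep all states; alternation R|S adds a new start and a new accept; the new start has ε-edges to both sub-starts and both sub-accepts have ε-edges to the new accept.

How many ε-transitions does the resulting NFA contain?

12

Bottom-up over the parse tree:
Each of the 7 symbol leaves contributes 0 ε-transitions.
  ab → 1 ε-transition
  ab ∪ a → 5 ε-transitions
  a ∪ c → 4 ε-transitions
  cb(ab ∪ a)(a ∪ c) → 12 ε-transitions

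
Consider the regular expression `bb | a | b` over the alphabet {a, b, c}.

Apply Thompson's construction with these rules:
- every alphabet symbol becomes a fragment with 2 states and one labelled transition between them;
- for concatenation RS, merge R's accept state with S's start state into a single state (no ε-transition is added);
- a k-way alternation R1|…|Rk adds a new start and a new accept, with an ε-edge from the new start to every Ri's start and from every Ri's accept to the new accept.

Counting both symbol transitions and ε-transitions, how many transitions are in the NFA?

Bottom-up over the parse tree:
Each of the 4 symbol leaves contributes 1 transition (1 symbol, 0 ε).
  bb = 2 transitions (2 symbol, 0 ε)
  bb | a | b = 10 transitions (4 symbol, 6 ε)

10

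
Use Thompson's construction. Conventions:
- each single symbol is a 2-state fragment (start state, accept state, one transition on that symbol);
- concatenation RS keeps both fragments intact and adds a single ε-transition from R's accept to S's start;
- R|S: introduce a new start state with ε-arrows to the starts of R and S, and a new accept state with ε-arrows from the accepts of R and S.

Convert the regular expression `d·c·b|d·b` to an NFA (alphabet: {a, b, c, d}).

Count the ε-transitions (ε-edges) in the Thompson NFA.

7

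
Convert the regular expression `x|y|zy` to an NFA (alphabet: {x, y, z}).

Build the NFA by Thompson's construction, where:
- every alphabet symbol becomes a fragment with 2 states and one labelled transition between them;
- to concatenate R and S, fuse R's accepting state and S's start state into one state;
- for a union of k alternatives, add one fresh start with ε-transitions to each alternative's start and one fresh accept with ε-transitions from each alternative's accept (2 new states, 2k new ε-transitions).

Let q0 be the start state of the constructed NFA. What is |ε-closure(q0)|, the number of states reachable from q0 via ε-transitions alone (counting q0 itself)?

4

Let C(F) = |ε-closure(F.start)| within fragment F, and note whether F accepts ε. Symbol fragments have C = 1 and do not accept ε. Then:
  zy : same as the first factor's closure: |closure| = 1
  x|y|zy : |closure| = 1 + 1 + 1 + 1 = 4 (the new accept is not ε-reachable since no branch accepts ε)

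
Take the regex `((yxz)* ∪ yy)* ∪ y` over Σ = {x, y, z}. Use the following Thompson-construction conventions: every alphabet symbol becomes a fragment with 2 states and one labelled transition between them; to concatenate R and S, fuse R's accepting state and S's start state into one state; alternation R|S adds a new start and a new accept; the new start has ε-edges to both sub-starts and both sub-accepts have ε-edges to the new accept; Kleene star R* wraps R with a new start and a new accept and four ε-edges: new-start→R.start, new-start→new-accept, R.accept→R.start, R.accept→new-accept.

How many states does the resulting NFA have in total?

Bottom-up over the parse tree:
Each of the 6 symbol leaves contributes a 2-state fragment.
  yxz = 4 states
  (yxz)* = 6 states
  yy = 3 states
  (yxz)* ∪ yy = 11 states
  ((yxz)* ∪ yy)* = 13 states
  ((yxz)* ∪ yy)* ∪ y = 17 states

17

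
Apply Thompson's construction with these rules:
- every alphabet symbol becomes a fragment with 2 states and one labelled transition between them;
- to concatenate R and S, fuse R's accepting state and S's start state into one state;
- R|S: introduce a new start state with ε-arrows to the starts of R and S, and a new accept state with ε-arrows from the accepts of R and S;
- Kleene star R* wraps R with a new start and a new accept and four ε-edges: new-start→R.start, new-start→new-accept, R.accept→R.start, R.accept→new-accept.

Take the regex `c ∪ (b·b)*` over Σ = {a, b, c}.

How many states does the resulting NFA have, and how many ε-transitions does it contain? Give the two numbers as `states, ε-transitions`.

By structural recursion:
Each of the 3 symbol leaves contributes 2 states and 0 ε-transitions.
  b·b = 3 states, 0 ε-transitions
  (b·b)* = 5 states, 4 ε-transitions
  c ∪ (b·b)* = 9 states, 8 ε-transitions

9, 8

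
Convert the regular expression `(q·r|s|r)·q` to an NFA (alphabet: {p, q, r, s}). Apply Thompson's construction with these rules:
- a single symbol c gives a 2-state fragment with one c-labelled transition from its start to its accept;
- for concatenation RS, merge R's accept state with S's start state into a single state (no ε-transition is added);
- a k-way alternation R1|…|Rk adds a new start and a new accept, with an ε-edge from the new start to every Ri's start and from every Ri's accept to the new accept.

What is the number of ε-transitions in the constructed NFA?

Building bottom-up:
Each of the 5 symbol leaves contributes 0 ε-transitions.
  q·r = 0 ε-transitions
  q·r|s|r = 6 ε-transitions
  (q·r|s|r)·q = 6 ε-transitions

6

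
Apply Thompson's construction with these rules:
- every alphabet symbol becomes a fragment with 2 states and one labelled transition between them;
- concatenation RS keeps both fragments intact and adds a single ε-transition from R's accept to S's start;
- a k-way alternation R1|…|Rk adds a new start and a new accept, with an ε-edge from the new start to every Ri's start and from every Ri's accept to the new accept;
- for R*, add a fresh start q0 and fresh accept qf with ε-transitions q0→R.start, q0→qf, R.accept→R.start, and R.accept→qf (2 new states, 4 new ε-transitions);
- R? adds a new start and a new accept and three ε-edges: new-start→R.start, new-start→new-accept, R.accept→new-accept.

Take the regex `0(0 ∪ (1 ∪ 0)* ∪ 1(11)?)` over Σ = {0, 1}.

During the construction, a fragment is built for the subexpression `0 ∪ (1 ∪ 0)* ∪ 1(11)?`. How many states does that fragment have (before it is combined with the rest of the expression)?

Fragment for `0 ∪ (1 ∪ 0)* ∪ 1(11)?`:
Each of the 6 symbol leaves contributes a 2-state fragment.
  1 ∪ 0 = 6 states
  (1 ∪ 0)* = 8 states
  11 = 4 states
  (11)? = 6 states
  1(11)? = 8 states
  0 ∪ (1 ∪ 0)* ∪ 1(11)? = 20 states

20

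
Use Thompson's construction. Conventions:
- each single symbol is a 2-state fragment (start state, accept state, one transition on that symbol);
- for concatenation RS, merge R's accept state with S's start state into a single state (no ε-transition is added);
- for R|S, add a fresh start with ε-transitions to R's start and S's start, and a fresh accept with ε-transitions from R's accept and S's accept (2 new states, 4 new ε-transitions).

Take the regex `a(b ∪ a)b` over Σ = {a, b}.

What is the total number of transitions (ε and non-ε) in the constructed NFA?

Recursing over subexpressions:
Each of the 4 symbol leaves contributes 1 transition (1 symbol, 0 ε).
  b ∪ a : 6 transitions (2 symbol, 4 ε)
  a(b ∪ a)b : 8 transitions (4 symbol, 4 ε)

8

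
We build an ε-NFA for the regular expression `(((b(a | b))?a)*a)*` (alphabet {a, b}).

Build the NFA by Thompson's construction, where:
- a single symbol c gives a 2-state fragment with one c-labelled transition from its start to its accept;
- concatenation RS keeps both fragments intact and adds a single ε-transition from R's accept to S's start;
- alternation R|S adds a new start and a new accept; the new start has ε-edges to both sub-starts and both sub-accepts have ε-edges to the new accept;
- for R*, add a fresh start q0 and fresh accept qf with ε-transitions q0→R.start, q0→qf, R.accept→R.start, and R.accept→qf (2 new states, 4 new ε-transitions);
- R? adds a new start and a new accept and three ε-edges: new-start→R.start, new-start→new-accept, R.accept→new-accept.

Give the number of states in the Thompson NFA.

18

Per subexpression:
Each of the 5 symbol leaves contributes a 2-state fragment.
  a | b — 6 states
  b(a | b) — 8 states
  (b(a | b))? — 10 states
  (b(a | b))?a — 12 states
  ((b(a | b))?a)* — 14 states
  ((b(a | b))?a)*a — 16 states
  (((b(a | b))?a)*a)* — 18 states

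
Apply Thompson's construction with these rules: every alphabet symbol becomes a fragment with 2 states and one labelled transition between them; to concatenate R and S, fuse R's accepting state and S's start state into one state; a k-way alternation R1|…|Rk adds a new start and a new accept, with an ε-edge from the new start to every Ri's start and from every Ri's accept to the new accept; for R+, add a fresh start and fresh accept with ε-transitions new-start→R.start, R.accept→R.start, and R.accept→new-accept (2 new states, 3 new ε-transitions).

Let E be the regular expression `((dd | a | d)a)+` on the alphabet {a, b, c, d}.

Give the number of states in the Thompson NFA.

By structural recursion:
Each of the 5 symbol leaves contributes a 2-state fragment.
  dd : 3 states
  dd | a | d : 9 states
  (dd | a | d)a : 10 states
  ((dd | a | d)a)+ : 12 states

12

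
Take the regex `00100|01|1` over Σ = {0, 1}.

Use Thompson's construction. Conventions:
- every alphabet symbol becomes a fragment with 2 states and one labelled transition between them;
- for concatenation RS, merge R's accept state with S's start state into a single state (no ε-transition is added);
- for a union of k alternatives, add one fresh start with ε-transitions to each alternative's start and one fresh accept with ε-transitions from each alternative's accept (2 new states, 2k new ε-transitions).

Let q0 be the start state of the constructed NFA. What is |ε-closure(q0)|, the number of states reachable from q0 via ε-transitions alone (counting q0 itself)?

Compute the ε-closure size of each fragment's start state recursively; a symbol fragment's start has no outgoing ε-edge, so its closure is just itself (size 1).
  00100 → |ε-closure| equals the left operand's closure size = 1 (its accept is not ε-reachable, so the closure stops there)
  01 → same as the first factor's closure: |ε-closure| = 1
  00100|01|1 → new start ε-reaches every alternative's start; none of them accept ε, so the new accept is not reached: |ε-closure| = 1 + 1 + 1 + 1 = 4

4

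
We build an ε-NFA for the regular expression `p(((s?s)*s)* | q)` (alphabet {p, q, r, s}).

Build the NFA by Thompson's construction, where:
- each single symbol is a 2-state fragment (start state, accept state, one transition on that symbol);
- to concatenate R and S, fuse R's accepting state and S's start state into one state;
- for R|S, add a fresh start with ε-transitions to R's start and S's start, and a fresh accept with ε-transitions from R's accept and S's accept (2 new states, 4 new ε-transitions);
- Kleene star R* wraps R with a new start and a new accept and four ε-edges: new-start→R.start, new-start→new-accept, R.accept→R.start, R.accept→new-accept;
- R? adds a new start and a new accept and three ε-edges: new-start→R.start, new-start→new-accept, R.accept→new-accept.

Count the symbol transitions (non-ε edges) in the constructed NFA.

5

By structural recursion:
Each of the 5 symbol leaves contributes exactly 1 symbol transition.
  s? → 1 symbol transition
  s?s → 2 symbol transitions
  (s?s)* → 2 symbol transitions
  (s?s)*s → 3 symbol transitions
  ((s?s)*s)* → 3 symbol transitions
  ((s?s)*s)* | q → 4 symbol transitions
  p(((s?s)*s)* | q) → 5 symbol transitions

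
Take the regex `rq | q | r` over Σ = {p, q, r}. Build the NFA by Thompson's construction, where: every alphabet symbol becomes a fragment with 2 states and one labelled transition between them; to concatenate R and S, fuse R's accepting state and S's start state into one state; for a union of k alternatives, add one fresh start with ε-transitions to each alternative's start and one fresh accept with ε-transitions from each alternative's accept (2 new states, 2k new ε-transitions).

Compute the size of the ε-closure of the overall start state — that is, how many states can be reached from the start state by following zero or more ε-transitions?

4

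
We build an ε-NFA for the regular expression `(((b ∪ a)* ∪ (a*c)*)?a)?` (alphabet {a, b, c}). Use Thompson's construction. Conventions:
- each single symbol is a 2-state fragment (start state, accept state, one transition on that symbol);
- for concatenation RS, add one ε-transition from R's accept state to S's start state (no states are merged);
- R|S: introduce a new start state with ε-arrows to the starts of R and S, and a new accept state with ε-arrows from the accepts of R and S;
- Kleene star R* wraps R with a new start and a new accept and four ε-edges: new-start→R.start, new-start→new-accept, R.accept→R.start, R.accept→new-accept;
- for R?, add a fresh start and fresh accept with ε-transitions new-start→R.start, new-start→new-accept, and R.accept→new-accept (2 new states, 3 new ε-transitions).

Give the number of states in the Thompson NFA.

24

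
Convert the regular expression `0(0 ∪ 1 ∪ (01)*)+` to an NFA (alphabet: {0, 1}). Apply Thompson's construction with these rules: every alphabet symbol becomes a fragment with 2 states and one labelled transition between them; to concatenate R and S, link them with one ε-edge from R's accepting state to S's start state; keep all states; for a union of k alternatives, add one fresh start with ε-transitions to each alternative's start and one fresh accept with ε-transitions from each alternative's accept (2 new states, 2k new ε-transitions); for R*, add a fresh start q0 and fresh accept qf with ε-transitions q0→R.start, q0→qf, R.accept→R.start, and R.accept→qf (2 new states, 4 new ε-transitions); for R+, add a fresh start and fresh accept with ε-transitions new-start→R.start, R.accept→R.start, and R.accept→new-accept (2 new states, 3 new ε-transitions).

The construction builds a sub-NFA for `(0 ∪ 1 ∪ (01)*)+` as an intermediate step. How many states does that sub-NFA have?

Fragment for `(0 ∪ 1 ∪ (01)*)+`:
Each of the 4 symbol leaves contributes a 2-state fragment.
  01 — 4 states
  (01)* — 6 states
  0 ∪ 1 ∪ (01)* — 12 states
  (0 ∪ 1 ∪ (01)*)+ — 14 states

14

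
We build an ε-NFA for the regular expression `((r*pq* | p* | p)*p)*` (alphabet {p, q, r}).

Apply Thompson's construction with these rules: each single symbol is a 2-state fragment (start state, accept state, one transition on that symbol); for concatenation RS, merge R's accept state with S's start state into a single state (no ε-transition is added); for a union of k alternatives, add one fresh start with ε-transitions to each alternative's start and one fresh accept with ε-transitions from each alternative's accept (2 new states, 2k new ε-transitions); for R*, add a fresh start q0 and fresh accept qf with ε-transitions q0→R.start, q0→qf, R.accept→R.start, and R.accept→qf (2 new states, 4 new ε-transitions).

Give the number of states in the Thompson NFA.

21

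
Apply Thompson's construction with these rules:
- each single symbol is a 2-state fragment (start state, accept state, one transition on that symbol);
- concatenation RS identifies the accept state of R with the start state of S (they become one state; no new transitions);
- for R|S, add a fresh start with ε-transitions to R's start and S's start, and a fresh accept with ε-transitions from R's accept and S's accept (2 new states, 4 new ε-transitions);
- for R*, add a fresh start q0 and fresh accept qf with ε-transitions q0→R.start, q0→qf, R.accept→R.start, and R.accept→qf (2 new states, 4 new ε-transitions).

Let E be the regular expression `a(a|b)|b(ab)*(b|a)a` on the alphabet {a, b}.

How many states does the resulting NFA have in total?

Bottom-up over the parse tree:
Each of the 9 symbol leaves contributes a 2-state fragment.
  a|b : 6 states
  a(a|b) : 7 states
  ab : 3 states
  (ab)* : 5 states
  b|a : 6 states
  b(ab)*(b|a)a : 12 states
  a(a|b)|b(ab)*(b|a)a : 21 states

21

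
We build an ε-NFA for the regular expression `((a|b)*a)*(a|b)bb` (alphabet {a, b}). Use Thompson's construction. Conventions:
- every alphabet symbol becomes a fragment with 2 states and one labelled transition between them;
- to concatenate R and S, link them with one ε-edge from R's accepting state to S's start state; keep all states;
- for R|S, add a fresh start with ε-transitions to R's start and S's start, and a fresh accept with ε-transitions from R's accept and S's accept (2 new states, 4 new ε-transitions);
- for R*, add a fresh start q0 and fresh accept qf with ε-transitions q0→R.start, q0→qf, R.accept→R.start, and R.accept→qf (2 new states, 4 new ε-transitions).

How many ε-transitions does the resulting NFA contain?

20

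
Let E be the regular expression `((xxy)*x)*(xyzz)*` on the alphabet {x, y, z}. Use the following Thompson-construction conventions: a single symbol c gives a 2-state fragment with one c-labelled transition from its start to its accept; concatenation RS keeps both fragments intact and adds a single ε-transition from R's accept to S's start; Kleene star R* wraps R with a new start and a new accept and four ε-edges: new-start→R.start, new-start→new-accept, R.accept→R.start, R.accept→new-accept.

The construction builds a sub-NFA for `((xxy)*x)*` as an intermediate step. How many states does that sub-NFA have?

12

Fragment for `((xxy)*x)*`:
Each of the 4 symbol leaves contributes a 2-state fragment.
  xxy = 6 states
  (xxy)* = 8 states
  (xxy)*x = 10 states
  ((xxy)*x)* = 12 states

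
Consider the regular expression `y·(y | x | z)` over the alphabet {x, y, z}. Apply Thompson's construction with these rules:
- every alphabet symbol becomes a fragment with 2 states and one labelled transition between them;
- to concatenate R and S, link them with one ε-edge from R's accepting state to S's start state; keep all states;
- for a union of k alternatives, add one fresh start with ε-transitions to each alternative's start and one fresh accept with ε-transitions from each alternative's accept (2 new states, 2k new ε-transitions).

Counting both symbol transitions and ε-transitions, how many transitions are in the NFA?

By structural recursion:
Each of the 4 symbol leaves contributes 1 transition (1 symbol, 0 ε).
  y | x | z → 9 transitions (3 symbol, 6 ε)
  y·(y | x | z) → 11 transitions (4 symbol, 7 ε)

11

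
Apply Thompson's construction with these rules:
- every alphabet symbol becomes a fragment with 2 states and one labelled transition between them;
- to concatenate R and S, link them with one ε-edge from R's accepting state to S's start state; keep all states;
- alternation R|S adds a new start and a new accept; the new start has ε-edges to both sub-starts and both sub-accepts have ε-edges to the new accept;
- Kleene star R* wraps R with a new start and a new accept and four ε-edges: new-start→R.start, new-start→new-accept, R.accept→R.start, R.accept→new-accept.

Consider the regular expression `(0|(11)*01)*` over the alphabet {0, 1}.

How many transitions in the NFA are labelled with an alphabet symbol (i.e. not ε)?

Bottom-up over the parse tree:
Each of the 5 symbol leaves contributes exactly 1 symbol transition.
  11 — 2 symbol transitions
  (11)* — 2 symbol transitions
  (11)*01 — 4 symbol transitions
  0|(11)*01 — 5 symbol transitions
  (0|(11)*01)* — 5 symbol transitions

5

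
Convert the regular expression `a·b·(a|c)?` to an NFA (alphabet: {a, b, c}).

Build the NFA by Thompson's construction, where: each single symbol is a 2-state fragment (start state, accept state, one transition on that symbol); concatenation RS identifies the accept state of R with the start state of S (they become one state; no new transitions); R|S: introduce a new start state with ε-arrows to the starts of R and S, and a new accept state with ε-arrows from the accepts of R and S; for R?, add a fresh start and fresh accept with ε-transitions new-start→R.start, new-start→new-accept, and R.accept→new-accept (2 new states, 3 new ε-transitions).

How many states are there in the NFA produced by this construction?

Bottom-up over the parse tree:
Each of the 4 symbol leaves contributes a 2-state fragment.
  a|c → 6 states
  (a|c)? → 8 states
  a·b·(a|c)? → 10 states

10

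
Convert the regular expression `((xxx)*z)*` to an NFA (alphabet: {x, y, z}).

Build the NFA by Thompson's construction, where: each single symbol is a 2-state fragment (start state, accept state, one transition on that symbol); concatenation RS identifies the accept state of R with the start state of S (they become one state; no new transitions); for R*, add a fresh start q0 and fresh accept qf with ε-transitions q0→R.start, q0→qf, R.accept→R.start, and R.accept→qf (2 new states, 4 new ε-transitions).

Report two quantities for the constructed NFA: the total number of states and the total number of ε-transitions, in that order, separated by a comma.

9, 8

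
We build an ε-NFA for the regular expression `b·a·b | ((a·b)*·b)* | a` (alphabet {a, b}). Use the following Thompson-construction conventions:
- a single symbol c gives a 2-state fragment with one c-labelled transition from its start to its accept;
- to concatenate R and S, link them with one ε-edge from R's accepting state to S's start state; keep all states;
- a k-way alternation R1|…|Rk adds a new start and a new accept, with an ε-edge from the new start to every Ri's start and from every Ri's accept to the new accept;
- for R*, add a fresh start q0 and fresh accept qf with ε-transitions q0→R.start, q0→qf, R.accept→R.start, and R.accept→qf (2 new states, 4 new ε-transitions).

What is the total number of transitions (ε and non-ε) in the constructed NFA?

25

Building bottom-up:
Each of the 7 symbol leaves contributes 1 transition (1 symbol, 0 ε).
  b·a·b = 5 transitions (3 symbol, 2 ε)
  a·b = 3 transitions (2 symbol, 1 ε)
  (a·b)* = 7 transitions (2 symbol, 5 ε)
  (a·b)*·b = 9 transitions (3 symbol, 6 ε)
  ((a·b)*·b)* = 13 transitions (3 symbol, 10 ε)
  b·a·b | ((a·b)*·b)* | a = 25 transitions (7 symbol, 18 ε)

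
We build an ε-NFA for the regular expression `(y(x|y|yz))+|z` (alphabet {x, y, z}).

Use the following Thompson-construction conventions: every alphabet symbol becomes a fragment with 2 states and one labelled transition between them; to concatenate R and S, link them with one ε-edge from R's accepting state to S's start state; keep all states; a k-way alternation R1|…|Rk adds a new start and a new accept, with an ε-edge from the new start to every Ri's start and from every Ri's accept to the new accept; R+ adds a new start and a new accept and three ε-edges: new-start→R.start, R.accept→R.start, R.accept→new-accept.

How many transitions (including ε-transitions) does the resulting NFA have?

By structural recursion:
Each of the 6 symbol leaves contributes 1 transition (1 symbol, 0 ε).
  yz : 3 transitions (2 symbol, 1 ε)
  x|y|yz : 11 transitions (4 symbol, 7 ε)
  y(x|y|yz) : 13 transitions (5 symbol, 8 ε)
  (y(x|y|yz))+ : 16 transitions (5 symbol, 11 ε)
  (y(x|y|yz))+|z : 21 transitions (6 symbol, 15 ε)

21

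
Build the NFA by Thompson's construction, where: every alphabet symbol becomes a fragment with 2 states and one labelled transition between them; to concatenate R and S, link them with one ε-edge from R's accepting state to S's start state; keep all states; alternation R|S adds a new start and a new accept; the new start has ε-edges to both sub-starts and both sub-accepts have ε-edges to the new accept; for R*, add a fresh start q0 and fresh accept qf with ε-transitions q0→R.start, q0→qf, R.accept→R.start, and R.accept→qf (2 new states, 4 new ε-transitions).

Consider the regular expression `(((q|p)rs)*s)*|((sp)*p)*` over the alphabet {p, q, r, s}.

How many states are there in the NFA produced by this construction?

Per subexpression:
Each of the 8 symbol leaves contributes a 2-state fragment.
  q|p : 6 states
  (q|p)rs : 10 states
  ((q|p)rs)* : 12 states
  ((q|p)rs)*s : 14 states
  (((q|p)rs)*s)* : 16 states
  sp : 4 states
  (sp)* : 6 states
  (sp)*p : 8 states
  ((sp)*p)* : 10 states
  (((q|p)rs)*s)*|((sp)*p)* : 28 states

28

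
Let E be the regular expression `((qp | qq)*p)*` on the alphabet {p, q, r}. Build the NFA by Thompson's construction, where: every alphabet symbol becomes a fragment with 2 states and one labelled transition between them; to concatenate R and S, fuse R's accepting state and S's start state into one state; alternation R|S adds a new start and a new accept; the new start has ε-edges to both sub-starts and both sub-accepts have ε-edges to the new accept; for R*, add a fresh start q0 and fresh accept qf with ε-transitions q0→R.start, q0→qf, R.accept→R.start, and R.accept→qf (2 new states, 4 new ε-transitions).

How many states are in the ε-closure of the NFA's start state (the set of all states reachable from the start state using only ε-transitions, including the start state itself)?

7

Let C(F) = |ε-closure(F.start)| within fragment F, and note whether F accepts ε. Symbol fragments have C = 1 and do not accept ε. Then:
  qp — |ε-closure| equals the left operand's closure size = 1 (its accept is not ε-reachable, so the closure stops there)
  qq — |ε-closure| equals the left operand's closure size = 1 (its accept is not ε-reachable, so the closure stops there)
  qp | qq — |ε-closure| = 1 + 1 + 1 = 3 (the new accept is not ε-reachable since no branch accepts ε)
  (qp | qq)* — the star's fresh start ε-reaches both the body's start and the fresh accept: |ε-closure| = 2 + 3 = 5
  (qp | qq)*p — |ε-closure| = 5 + (1−1) = 5 (closure spills across the concat boundary because the left factor accepts ε)
  ((qp | qq)*p)* — the star's fresh start ε-reaches both the body's start and the fresh accept: |ε-closure| = 2 + 5 = 7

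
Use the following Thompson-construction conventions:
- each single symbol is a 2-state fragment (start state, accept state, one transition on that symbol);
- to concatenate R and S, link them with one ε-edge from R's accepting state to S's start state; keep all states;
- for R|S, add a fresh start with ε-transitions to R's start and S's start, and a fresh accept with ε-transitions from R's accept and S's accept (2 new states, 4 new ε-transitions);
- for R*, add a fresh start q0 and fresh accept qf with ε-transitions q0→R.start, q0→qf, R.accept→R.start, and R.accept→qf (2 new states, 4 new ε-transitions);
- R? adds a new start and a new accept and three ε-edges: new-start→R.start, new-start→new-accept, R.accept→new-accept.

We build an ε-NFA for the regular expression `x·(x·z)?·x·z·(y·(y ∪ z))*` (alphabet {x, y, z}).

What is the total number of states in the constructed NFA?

Recursing over subexpressions:
Each of the 8 symbol leaves contributes a 2-state fragment.
  x·z : 4 states
  (x·z)? : 6 states
  y ∪ z : 6 states
  y·(y ∪ z) : 8 states
  (y·(y ∪ z))* : 10 states
  x·(x·z)?·x·z·(y·(y ∪ z))* : 22 states

22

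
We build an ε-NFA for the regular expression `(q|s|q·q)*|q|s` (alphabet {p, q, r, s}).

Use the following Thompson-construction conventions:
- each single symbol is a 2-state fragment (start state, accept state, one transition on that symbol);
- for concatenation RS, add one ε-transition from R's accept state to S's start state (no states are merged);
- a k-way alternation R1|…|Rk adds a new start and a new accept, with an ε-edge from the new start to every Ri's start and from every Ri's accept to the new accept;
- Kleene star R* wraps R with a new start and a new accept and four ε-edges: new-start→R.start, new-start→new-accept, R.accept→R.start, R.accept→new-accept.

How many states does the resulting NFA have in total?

18

By structural recursion:
Each of the 6 symbol leaves contributes a 2-state fragment.
  q·q → 4 states
  q|s|q·q → 10 states
  (q|s|q·q)* → 12 states
  (q|s|q·q)*|q|s → 18 states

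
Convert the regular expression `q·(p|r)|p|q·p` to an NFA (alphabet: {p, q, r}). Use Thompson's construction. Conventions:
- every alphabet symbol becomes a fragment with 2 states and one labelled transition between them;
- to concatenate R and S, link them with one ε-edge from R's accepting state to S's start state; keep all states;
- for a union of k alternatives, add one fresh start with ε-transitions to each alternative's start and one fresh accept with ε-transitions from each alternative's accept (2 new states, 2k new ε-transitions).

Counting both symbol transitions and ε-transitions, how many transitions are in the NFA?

Bottom-up over the parse tree:
Each of the 6 symbol leaves contributes 1 transition (1 symbol, 0 ε).
  p|r : 6 transitions (2 symbol, 4 ε)
  q·(p|r) : 8 transitions (3 symbol, 5 ε)
  q·p : 3 transitions (2 symbol, 1 ε)
  q·(p|r)|p|q·p : 18 transitions (6 symbol, 12 ε)

18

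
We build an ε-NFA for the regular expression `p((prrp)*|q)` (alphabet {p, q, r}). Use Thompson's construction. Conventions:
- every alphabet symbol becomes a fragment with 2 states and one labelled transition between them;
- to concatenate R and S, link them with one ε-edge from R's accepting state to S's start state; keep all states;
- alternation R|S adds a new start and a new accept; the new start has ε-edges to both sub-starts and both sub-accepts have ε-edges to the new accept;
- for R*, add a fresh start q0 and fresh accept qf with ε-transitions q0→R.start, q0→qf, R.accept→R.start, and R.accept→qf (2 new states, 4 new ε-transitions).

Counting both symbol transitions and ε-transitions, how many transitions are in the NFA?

By structural recursion:
Each of the 6 symbol leaves contributes 1 transition (1 symbol, 0 ε).
  prrp → 7 transitions (4 symbol, 3 ε)
  (prrp)* → 11 transitions (4 symbol, 7 ε)
  (prrp)*|q → 16 transitions (5 symbol, 11 ε)
  p((prrp)*|q) → 18 transitions (6 symbol, 12 ε)

18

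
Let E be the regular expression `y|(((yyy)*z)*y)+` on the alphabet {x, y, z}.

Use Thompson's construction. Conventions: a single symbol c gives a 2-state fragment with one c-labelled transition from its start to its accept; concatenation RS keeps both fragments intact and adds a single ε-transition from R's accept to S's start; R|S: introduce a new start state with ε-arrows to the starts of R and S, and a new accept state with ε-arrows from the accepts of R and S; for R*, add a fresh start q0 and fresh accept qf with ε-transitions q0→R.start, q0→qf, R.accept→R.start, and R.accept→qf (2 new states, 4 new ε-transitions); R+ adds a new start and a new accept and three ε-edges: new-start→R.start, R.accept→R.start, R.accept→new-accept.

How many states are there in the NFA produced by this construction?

20

Per subexpression:
Each of the 6 symbol leaves contributes a 2-state fragment.
  yyy → 6 states
  (yyy)* → 8 states
  (yyy)*z → 10 states
  ((yyy)*z)* → 12 states
  ((yyy)*z)*y → 14 states
  (((yyy)*z)*y)+ → 16 states
  y|(((yyy)*z)*y)+ → 20 states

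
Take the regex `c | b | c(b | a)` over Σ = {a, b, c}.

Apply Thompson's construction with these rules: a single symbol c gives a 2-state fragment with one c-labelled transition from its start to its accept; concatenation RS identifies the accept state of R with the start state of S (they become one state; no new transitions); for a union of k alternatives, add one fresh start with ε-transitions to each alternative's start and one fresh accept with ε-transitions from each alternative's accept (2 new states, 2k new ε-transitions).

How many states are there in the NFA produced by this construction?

13

Recursing over subexpressions:
Each of the 5 symbol leaves contributes a 2-state fragment.
  b | a = 6 states
  c(b | a) = 7 states
  c | b | c(b | a) = 13 states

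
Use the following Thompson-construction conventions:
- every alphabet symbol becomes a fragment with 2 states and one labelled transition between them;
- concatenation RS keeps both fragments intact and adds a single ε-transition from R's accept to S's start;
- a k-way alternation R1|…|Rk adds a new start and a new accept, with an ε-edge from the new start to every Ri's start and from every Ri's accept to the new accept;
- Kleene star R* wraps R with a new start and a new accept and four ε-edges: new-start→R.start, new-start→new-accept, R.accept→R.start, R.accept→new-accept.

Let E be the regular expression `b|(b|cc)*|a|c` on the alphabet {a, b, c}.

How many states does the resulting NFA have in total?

Recursing over subexpressions:
Each of the 6 symbol leaves contributes a 2-state fragment.
  cc : 4 states
  b|cc : 8 states
  (b|cc)* : 10 states
  b|(b|cc)*|a|c : 18 states

18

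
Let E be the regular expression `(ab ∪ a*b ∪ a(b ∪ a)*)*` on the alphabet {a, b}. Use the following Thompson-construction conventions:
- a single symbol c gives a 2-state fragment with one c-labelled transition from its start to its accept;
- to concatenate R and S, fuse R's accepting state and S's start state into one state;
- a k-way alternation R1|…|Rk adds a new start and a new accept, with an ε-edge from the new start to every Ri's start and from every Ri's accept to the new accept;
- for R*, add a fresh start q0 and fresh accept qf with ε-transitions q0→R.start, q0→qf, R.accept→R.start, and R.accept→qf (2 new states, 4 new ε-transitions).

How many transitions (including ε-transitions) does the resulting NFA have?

29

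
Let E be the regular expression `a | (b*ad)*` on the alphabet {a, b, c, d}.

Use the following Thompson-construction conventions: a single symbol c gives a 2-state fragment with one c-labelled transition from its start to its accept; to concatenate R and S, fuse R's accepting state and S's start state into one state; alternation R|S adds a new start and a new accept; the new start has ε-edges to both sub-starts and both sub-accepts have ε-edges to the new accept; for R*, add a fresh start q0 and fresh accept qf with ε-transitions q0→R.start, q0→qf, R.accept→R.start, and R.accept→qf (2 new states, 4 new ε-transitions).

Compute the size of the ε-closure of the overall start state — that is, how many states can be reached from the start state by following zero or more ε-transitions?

Let C(F) = |ε-closure(F.start)| within fragment F, and note whether F accepts ε. Symbol fragments have C = 1 and do not accept ε. Then:
  b* → new start has ε-edges to the inner start and to the new accept, so |closure| = 2 + 1 = 3
  b*ad → |closure| = 3 + (1−1) = 3 (closure spills across the concat boundary because the left factor accepts ε)
  (b*ad)* → |closure| = 1 (new start) + 3 (body) + 1 (new accept) = 5
  a | (b*ad)* → new start ε-reaches every alternative's start; at least one alternative accepts ε, so the union's new accept is reached too: |closure| = 1 + 1 + 5 + 1 = 8

8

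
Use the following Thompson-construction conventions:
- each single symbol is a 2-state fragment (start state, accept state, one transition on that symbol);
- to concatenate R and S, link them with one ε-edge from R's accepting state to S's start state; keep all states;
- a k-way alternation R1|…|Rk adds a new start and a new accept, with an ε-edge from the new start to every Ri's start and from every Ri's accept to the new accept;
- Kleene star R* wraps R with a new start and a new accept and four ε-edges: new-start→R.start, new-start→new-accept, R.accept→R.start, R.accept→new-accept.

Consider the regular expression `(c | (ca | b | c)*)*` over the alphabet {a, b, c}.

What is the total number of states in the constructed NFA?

18

Recursing over subexpressions:
Each of the 5 symbol leaves contributes a 2-state fragment.
  ca = 4 states
  ca | b | c = 10 states
  (ca | b | c)* = 12 states
  c | (ca | b | c)* = 16 states
  (c | (ca | b | c)*)* = 18 states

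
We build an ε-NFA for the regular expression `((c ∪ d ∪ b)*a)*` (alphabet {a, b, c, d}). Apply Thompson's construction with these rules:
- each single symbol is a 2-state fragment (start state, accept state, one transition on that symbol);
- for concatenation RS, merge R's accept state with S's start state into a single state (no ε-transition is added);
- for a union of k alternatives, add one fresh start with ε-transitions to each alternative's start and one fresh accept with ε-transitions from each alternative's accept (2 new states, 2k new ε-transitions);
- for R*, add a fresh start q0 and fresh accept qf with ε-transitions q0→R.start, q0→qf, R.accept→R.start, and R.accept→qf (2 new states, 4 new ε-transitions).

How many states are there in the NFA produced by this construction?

By structural recursion:
Each of the 4 symbol leaves contributes a 2-state fragment.
  c ∪ d ∪ b : 8 states
  (c ∪ d ∪ b)* : 10 states
  (c ∪ d ∪ b)*a : 11 states
  ((c ∪ d ∪ b)*a)* : 13 states

13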